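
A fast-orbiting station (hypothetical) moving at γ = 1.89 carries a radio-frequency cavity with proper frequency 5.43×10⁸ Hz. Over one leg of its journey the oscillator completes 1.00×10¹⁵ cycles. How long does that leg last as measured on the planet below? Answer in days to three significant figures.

Δt = 40.3 days

γ = 1.89
Proper time for N cycles: τ = N/f = 1.00×10¹⁵/(5.43×10⁸) = 1.842×10⁶ s = 21.32 days.
Lab-frame duration Δt = γτ = 1.890 × 21.32 = 40.29 days.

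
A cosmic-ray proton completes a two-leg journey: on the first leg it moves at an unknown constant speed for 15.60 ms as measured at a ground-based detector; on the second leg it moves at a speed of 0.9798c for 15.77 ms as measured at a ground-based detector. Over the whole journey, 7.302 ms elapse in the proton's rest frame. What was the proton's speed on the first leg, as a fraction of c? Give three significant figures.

β = 0.964

Leg 1: speed unknown; τ_1 = 15.60/γ_1.
Leg 2: γ = 1/√(1 − 0.9798²) = 1/√0.03999 = 5.001; τ_2 = 15.77/5.001 = 3.154 ms.
Total proper time: τ_1 + 3.154 = 7.302, so τ_1 = 7.302 − 3.154 = 4.148 ms.
γ_1 = 15.60/4.148 = 3.761; β = √(1 − 1/γ²) = √0.9293.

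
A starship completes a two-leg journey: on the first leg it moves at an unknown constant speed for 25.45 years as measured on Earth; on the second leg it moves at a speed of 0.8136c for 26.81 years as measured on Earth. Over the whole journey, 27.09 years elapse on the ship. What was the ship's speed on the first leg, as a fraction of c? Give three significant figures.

β = 0.892

Leg 1: speed unknown; τ_1 = 25.45/γ_1.
Leg 2: γ = 1/√(1 − 0.8136²) = 1/√0.3381 = 1.720; τ_2 = 26.81/1.720 = 15.59 years.
Total proper time: τ_1 + 15.59 = 27.09, so τ_1 = 27.09 − 15.59 = 11.50 years.
γ_1 = 25.45/11.50 = 2.213; β = √(1 − 1/γ²) = √0.7957.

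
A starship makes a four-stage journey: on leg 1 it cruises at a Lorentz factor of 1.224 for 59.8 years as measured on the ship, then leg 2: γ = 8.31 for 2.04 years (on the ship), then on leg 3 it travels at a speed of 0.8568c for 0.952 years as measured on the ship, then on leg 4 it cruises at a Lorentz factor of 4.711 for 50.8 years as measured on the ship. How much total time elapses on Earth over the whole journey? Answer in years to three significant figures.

Δt = 331 years

Leg 1: γ = 1.224; Δt_1 = 1.224 × 59.8 = 73.20 years.
Leg 2: γ = 8.31; Δt_2 = 8.310 × 2.04 = 16.95 years.
Leg 3: γ = 1/√(1 − 0.8568²) = 1/√0.2659 = 1.939; Δt_3 = 1.939 × 0.952 = 1.846 years.
Leg 4: γ = 4.711; Δt_4 = 4.711 × 50.8 = 239.3 years.
Total: 73.20 + 16.95 + 1.846 + 239.3 years.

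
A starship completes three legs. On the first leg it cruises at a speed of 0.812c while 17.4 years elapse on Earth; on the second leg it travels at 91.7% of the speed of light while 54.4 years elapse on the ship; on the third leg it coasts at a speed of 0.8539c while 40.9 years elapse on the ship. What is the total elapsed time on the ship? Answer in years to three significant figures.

Leg 1: γ = 1/√(1 − 0.812²) = 1/√0.3407 = 1.713; τ_1 = 17.4/1.713 = 10.16 years.
Leg 2: 54.4 years is already measured on the ship.
Leg 3: 40.9 years is already measured on the ship.
Total: 10.16 + 54.40 + 40.90 years.

τ = 105 years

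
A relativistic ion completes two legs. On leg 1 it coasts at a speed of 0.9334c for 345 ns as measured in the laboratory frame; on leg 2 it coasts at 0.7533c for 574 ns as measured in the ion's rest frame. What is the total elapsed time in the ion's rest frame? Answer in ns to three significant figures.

Leg 1: γ = 1/√(1 − 0.9334²) = 1/√0.1288 = 2.787; τ_1 = 345/2.787 = 123.8 ns.
Leg 2: 574 ns is already measured in the ion's rest frame.
Total: 123.8 + 574.0 ns.

τ = 698 ns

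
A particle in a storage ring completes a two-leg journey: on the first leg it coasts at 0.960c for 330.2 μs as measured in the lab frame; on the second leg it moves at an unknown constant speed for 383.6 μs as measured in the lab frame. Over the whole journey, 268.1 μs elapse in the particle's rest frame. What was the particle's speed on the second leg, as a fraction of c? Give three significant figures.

Leg 1: γ = 1/√(1 − 0.960²) = 25/7 ≈ 3.571; τ_1 = 330.2/3.571 = 92.46 μs.
Leg 2: speed unknown; τ_2 = 383.6/γ_2.
Total proper time: 92.46 + τ_2 = 268.1, so τ_2 = 268.1 − 92.46 = 175.6 μs.
γ_2 = 383.6/175.6 = 2.184; β = √(1 − 1/γ²) = √0.7903.

β = 0.889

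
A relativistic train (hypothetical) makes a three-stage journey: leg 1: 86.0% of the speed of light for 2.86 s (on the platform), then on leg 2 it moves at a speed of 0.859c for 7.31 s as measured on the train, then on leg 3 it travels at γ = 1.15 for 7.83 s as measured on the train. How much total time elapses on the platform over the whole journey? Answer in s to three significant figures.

Δt = 26.1 s

Leg 1: 2.86 s is already measured on the platform.
Leg 2: γ = 1/√(1 − 0.859²) = 1/√0.2621 = 1.953; Δt_2 = 1.953 × 7.31 = 14.28 s.
Leg 3: γ = 1.15; Δt_3 = 1.150 × 7.83 = 9.005 s.
Total: 2.860 + 14.28 + 9.005 s.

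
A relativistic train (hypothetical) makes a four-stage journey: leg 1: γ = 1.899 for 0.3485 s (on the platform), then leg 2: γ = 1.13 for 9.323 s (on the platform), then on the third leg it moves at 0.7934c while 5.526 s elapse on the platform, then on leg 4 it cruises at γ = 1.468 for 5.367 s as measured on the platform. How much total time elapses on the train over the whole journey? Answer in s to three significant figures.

τ = 15.5 s

Leg 1: γ = 1.899; τ_1 = 0.3485/1.899 = 0.1835 s.
Leg 2: γ = 1.13; τ_2 = 9.323/1.130 = 8.250 s.
Leg 3: γ = 1/√(1 − 0.7934²) = 1/√0.3705 = 1.643; τ_3 = 5.526/1.643 = 3.364 s.
Leg 4: γ = 1.468; τ_4 = 5.367/1.468 = 3.656 s.
Total: 0.1835 + 8.250 + 3.364 + 3.656 s.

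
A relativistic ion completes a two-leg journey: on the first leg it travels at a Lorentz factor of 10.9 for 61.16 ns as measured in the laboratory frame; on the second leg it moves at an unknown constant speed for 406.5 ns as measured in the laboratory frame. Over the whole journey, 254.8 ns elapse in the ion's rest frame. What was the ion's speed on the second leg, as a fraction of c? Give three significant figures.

Leg 1: γ = 10.9; τ_1 = 61.16/10.90 = 5.611 ns.
Leg 2: speed unknown; τ_2 = 406.5/γ_2.
Total proper time: 5.611 + τ_2 = 254.8, so τ_2 = 254.8 − 5.611 = 249.2 ns.
γ_2 = 406.5/249.2 = 1.631; β = √(1 − 1/γ²) = √0.6242.

β = 0.790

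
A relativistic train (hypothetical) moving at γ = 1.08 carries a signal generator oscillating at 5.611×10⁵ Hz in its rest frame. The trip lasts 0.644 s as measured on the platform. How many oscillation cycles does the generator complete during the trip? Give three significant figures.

N = 3.35×10⁵

γ = 1.08
The oscillator's own cycle count is N = f × τ where τ is the proper time on the train. τ = Δt/γ = 0.644/1.080 = 0.5963 s = 5.963×10⁻¹ s.
N = 5.611×10⁵ × 5.963×10⁻¹ = 3.346×10⁵.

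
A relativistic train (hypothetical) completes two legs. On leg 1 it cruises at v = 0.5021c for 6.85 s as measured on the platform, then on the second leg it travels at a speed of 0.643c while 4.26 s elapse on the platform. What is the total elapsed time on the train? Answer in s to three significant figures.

τ = 9.19 s

Leg 1: γ = 1/√(1 − 0.5021²) = 1/√0.7479 = 1.156; τ_1 = 6.85/1.156 = 5.924 s.
Leg 2: γ = 1/√(1 − 0.643²) = 1/√0.5866 = 1.306; τ_2 = 4.26/1.306 = 3.263 s.
Total: 5.924 + 3.263 s.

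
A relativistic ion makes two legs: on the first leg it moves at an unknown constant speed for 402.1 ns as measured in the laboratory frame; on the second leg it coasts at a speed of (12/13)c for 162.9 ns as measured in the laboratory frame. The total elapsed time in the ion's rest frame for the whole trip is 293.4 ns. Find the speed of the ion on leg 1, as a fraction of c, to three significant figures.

Leg 1: speed unknown; τ_1 = 402.1/γ_1.
Leg 2: γ = 1/√(1 − (12/13)²) = 13/5 = 2.600; τ_2 = 162.9/2.600 = 62.65 ns.
Total proper time: τ_1 + 62.65 = 293.4, so τ_1 = 293.4 − 62.65 = 230.7 ns.
γ_1 = 402.1/230.7 = 1.743; β = √(1 − 1/γ²) = √0.6707.

β = 0.819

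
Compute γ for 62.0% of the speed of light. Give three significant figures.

γ = 1.27

β = 0.620; γ = 1/√(1 − 0.620²) = 1/√0.6156 = 1.275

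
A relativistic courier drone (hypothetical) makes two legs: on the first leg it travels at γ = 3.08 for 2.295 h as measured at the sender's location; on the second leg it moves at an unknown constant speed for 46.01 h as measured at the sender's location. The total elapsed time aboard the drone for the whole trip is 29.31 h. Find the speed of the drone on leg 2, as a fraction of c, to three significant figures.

β = 0.784

Leg 1: γ = 3.08; τ_1 = 2.295/3.080 = 0.7451 h.
Leg 2: speed unknown; τ_2 = 46.01/γ_2.
Total proper time: 0.7451 + τ_2 = 29.31, so τ_2 = 29.31 − 0.7451 = 28.56 h.
γ_2 = 46.01/28.56 = 1.611; β = √(1 − 1/γ²) = √0.6146.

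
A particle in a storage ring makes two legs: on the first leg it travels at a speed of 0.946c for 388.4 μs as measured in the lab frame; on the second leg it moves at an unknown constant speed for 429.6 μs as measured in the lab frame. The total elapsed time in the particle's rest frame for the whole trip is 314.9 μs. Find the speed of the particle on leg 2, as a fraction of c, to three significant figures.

Leg 1: γ = 1/√(1 − 0.946²) = 1/√0.1051 = 3.085; τ_1 = 388.4/3.085 = 125.9 μs.
Leg 2: speed unknown; τ_2 = 429.6/γ_2.
Total proper time: 125.9 + τ_2 = 314.9, so τ_2 = 314.9 − 125.9 = 189.0 μs.
γ_2 = 429.6/189.0 = 2.273; β = √(1 − 1/γ²) = √0.8065.

β = 0.898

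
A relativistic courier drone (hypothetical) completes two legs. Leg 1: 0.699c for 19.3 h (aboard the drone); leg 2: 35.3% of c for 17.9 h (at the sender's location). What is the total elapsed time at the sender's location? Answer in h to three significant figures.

Δt = 44.9 h

Leg 1: γ = 1/√(1 − 0.699²) = 1/√0.5114 = 1.398; Δt_1 = 1.398 × 19.3 = 26.99 h.
Leg 2: 17.9 h is already measured at the sender's location.
Total: 26.99 + 17.90 h.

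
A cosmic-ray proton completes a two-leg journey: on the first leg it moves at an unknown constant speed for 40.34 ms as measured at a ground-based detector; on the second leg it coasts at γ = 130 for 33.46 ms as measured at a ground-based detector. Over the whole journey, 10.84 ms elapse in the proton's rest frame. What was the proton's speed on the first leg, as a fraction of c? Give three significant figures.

β = 0.965

Leg 1: speed unknown; τ_1 = 40.34/γ_1.
Leg 2: γ = 130; τ_2 = 33.46/130.0 = 0.2574 ms.
Total proper time: τ_1 + 0.2574 = 10.84, so τ_1 = 10.84 − 0.2574 = 10.58 ms.
γ_1 = 40.34/10.58 = 3.812; β = √(1 − 1/γ²) = √0.9312.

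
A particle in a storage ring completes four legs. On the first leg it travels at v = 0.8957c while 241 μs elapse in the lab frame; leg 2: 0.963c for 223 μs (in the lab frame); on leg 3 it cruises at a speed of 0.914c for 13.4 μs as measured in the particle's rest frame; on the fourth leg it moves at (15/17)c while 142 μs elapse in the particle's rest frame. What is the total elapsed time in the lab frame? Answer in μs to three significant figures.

Leg 1: 241 μs is already measured in the lab frame.
Leg 2: 223 μs is already measured in the lab frame.
Leg 3: γ = 1/√(1 − 0.914²) = 1/√0.1646 = 2.465; Δt_3 = 2.465 × 13.4 = 33.03 μs.
Leg 4: γ = 1/√(1 − (15/17)²) = 17/8 = 2.125; Δt_4 = 2.125 × 142 = 301.8 μs.
Total: 241.0 + 223.0 + 33.03 + 301.8 μs.

Δt = 799 μs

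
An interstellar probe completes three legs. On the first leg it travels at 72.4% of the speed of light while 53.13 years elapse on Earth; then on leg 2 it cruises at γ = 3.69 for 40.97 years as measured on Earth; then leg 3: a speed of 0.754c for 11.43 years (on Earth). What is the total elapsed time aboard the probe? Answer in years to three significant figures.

τ = 55.3 years

Leg 1: β = 0.724; γ = 1/√(1 − 0.724²) = 1/√0.4758 = 1.450; τ_1 = 53.13/1.450 = 36.65 years.
Leg 2: γ = 3.69; τ_2 = 40.97/3.690 = 11.10 years.
Leg 3: γ = 1/√(1 − 0.754²) = 1/√0.4315 = 1.522; τ_3 = 11.43/1.522 = 7.508 years.
Total: 36.65 + 11.10 + 7.508 years.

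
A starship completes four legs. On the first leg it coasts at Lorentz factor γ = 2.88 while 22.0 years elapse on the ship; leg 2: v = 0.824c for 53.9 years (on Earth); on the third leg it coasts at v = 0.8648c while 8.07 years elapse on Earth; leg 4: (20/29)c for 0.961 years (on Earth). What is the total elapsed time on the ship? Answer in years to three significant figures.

τ = 57.3 years

Leg 1: 22.0 years is already measured on the ship.
Leg 2: γ = 1/√(1 − 0.824²) = 1/√0.3210 = 1.765; τ_2 = 53.9/1.765 = 30.54 years.
Leg 3: γ = 1/√(1 − 0.8648²) = 1/√0.2521 = 1.992; τ_3 = 8.07/1.992 = 4.052 years.
Leg 4: γ = 1/√(1 − (20/29)²) = 29/21 ≈ 1.381; τ_4 = 0.961/1.381 = 0.6959 years.
Total: 22.00 + 30.54 + 4.052 + 0.6959 years.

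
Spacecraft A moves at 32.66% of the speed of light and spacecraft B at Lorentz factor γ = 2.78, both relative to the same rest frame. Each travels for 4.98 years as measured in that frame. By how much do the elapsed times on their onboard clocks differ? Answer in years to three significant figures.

|τ_A − τ_B| = 2.92 years

A: β = 0.3266; γ = 1/√(1 − 0.3266²) = 1/√0.8933 = 1.058; τ_A = 4.98/1.058 = 4.707 years.
B: γ = 2.78; τ_B = 4.98/2.780 = 1.791 years.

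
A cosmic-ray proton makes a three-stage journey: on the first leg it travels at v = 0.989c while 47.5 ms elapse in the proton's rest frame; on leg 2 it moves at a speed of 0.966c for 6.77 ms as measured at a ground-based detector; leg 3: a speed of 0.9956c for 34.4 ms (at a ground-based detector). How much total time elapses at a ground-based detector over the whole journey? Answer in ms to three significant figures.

Leg 1: γ = 1/√(1 − 0.989²) = 1/√0.02188 = 6.761; Δt_1 = 6.761 × 47.5 = 321.1 ms.
Leg 2: 6.77 ms is already measured at a ground-based detector.
Leg 3: 34.4 ms is already measured at a ground-based detector.
Total: 321.1 + 6.770 + 34.40 ms.

Δt = 362 ms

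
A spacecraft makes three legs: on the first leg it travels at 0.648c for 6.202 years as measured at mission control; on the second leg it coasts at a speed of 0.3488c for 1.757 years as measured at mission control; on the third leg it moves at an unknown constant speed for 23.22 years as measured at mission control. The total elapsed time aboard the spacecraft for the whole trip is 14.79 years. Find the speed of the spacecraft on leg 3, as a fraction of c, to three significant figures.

Leg 1: γ = 1/√(1 − 0.648²) = 1/√0.5801 = 1.313; τ_1 = 6.202/1.313 = 4.724 years.
Leg 2: γ = 1/√(1 − 0.3488²) = 1/√0.8783 = 1.067; τ_2 = 1.757/1.067 = 1.647 years.
Leg 3: speed unknown; τ_3 = 23.22/γ_3.
Total proper time: 4.724 + 1.647 + τ_3 = 14.79, so τ_3 = 14.79 − 6.370 = 8.420 years.
γ_3 = 23.22/8.420 = 2.758; β = √(1 − 1/γ²) = √0.8685.

β = 0.932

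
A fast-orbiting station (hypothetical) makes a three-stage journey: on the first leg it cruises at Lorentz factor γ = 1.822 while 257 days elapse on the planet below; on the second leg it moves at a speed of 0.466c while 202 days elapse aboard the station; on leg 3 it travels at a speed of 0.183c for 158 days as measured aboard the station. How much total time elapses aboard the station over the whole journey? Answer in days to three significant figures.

Leg 1: γ = 1.822; τ_1 = 257/1.822 = 141.1 days.
Leg 2: 202 days is already measured aboard the station.
Leg 3: 158 days is already measured aboard the station.
Total: 141.1 + 202.0 + 158.0 days.

τ = 501 days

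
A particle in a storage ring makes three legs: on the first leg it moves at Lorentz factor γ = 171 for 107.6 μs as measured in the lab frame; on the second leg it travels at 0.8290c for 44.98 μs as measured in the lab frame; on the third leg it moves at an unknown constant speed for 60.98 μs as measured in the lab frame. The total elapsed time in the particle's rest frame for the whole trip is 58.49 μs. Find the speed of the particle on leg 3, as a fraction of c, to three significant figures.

β = 0.844

Leg 1: γ = 171; τ_1 = 107.6/171.0 = 0.6292 μs.
Leg 2: γ = 1/√(1 − 0.8290²) = 1/√0.3128 = 1.788; τ_2 = 44.98/1.788 = 25.16 μs.
Leg 3: speed unknown; τ_3 = 60.98/γ_3.
Total proper time: 0.6292 + 25.16 + τ_3 = 58.49, so τ_3 = 58.49 − 25.78 = 32.71 μs.
γ_3 = 60.98/32.71 = 1.865; β = √(1 − 1/γ²) = √0.7123.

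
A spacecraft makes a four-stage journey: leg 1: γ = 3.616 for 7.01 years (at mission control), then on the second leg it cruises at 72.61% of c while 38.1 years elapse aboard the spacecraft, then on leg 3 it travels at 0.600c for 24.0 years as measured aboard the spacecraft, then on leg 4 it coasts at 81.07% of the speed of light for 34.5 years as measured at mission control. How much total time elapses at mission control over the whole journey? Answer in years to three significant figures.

Δt = 127 years

Leg 1: 7.01 years is already measured at mission control.
Leg 2: β = 0.7261; γ = 1/√(1 − 0.7261²) = 1/√0.4728 = 1.454; Δt_2 = 1.454 × 38.1 = 55.41 years.
Leg 3: γ = 1/√(1 − 0.600²) = 5/4 = 1.250; Δt_3 = 1.250 × 24.0 = 30.00 years.
Leg 4: 34.5 years is already measured at mission control.
Total: 7.010 + 55.41 + 30.00 + 34.50 years.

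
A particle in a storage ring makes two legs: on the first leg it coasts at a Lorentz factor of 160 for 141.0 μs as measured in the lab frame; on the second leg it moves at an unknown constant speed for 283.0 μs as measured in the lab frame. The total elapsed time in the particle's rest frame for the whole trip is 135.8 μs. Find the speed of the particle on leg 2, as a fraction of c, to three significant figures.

Leg 1: γ = 160; τ_1 = 141.0/160.0 = 0.8812 μs.
Leg 2: speed unknown; τ_2 = 283.0/γ_2.
Total proper time: 0.8812 + τ_2 = 135.8, so τ_2 = 135.8 − 0.8812 = 134.9 μs.
γ_2 = 283.0/134.9 = 2.098; β = √(1 − 1/γ²) = √0.7727.

β = 0.879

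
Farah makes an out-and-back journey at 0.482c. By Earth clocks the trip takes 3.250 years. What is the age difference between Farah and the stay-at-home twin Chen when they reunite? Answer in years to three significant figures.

Δt − τ = 0.402 years

γ = 1/√(1 − 0.482²) = 1/√0.7677 = 1.141
Farah's elapsed proper time: τ = 3.250/1.141 = 2.848 years.
Age gap = Δt − τ = 3.250 − 2.848 years.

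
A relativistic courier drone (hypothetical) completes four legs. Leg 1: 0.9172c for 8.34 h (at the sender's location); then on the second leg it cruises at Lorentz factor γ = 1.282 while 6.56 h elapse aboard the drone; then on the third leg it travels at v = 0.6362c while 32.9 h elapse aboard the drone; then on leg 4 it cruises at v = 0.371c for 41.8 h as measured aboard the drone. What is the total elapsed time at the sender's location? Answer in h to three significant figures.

Δt = 104 h

Leg 1: 8.34 h is already measured at the sender's location.
Leg 2: γ = 1.282; Δt_2 = 1.282 × 6.56 = 8.410 h.
Leg 3: γ = 1/√(1 − 0.6362²) = 1/√0.5952 = 1.296; Δt_3 = 1.296 × 32.9 = 42.64 h.
Leg 4: γ = 1/√(1 − 0.371²) = 1/√0.8624 = 1.077; Δt_4 = 1.077 × 41.8 = 45.01 h.
Total: 8.340 + 8.410 + 42.64 + 45.01 h.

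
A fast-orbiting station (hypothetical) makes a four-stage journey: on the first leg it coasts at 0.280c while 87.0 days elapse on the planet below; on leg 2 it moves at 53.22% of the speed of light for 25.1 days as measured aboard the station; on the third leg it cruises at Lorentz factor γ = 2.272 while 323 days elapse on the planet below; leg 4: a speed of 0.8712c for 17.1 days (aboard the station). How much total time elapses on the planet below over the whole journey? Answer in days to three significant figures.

Leg 1: 87.0 days is already measured on the planet below.
Leg 2: β = 0.5322; γ = 1/√(1 − 0.5322²) = 1/√0.7168 = 1.181; Δt_2 = 1.181 × 25.1 = 29.65 days.
Leg 3: 323 days is already measured on the planet below.
Leg 4: γ = 1/√(1 − 0.8712²) = 1/√0.2410 = 2.037; Δt_4 = 2.037 × 17.1 = 34.83 days.
Total: 87.00 + 29.65 + 323.0 + 34.83 days.

Δt = 474 days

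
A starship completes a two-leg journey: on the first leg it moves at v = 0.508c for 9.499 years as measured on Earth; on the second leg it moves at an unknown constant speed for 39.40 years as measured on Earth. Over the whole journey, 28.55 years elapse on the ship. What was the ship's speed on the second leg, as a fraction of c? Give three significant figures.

Leg 1: γ = 1/√(1 − 0.508²) = 1/√0.7419 = 1.161; τ_1 = 9.499/1.161 = 8.182 years.
Leg 2: speed unknown; τ_2 = 39.40/γ_2.
Total proper time: 8.182 + τ_2 = 28.55, so τ_2 = 28.55 − 8.182 = 20.37 years.
γ_2 = 39.40/20.37 = 1.934; β = √(1 − 1/γ²) = √0.7328.

β = 0.856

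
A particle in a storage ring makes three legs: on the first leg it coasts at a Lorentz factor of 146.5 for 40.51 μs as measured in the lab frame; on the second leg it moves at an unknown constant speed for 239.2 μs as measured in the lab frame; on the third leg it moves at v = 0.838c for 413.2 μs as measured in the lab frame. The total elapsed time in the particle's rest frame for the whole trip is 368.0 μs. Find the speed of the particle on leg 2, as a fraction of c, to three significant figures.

β = 0.804

Leg 1: γ = 146.5; τ_1 = 40.51/146.5 = 0.2765 μs.
Leg 2: speed unknown; τ_2 = 239.2/γ_2.
Leg 3: γ = 1/√(1 − 0.838²) = 1/√0.2978 = 1.833; τ_3 = 413.2/1.833 = 225.5 μs.
Total proper time: 0.2765 + τ_2 + 225.5 = 368.0, so τ_2 = 368.0 − 225.7 = 142.3 μs.
γ_2 = 239.2/142.3 = 1.682; β = √(1 − 1/γ²) = √0.6463.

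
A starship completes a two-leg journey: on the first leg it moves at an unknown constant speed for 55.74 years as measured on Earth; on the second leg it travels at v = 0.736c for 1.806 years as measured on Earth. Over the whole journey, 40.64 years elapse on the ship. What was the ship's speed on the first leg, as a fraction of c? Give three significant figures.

Leg 1: speed unknown; τ_1 = 55.74/γ_1.
Leg 2: γ = 1/√(1 − 0.736²) = 1/√0.4583 = 1.477; τ_2 = 1.806/1.477 = 1.223 years.
Total proper time: τ_1 + 1.223 = 40.64, so τ_1 = 40.64 − 1.223 = 39.42 years.
γ_1 = 55.74/39.42 = 1.414; β = √(1 − 1/γ²) = √0.4999.

β = 0.707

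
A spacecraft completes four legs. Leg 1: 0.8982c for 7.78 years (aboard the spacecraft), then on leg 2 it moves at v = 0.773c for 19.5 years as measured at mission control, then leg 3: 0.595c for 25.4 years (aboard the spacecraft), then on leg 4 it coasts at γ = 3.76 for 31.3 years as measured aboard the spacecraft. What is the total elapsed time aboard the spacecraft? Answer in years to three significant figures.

Leg 1: 7.78 years is already measured aboard the spacecraft.
Leg 2: γ = 1/√(1 − 0.773²) = 1/√0.4025 = 1.576; τ_2 = 19.5/1.576 = 12.37 years.
Leg 3: 25.4 years is already measured aboard the spacecraft.
Leg 4: 31.3 years is already measured aboard the spacecraft.
Total: 7.780 + 12.37 + 25.40 + 31.30 years.

τ = 76.9 years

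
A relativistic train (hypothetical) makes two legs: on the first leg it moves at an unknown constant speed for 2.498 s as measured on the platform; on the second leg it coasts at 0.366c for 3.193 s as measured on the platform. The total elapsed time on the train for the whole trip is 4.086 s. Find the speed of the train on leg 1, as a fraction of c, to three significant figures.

β = 0.895

Leg 1: speed unknown; τ_1 = 2.498/γ_1.
Leg 2: γ = 1/√(1 − 0.366²) = 1/√0.8660 = 1.075; τ_2 = 3.193/1.075 = 2.971 s.
Total proper time: τ_1 + 2.971 = 4.086, so τ_1 = 4.086 − 2.971 = 1.115 s.
γ_1 = 2.498/1.115 = 2.241; β = √(1 − 1/γ²) = √0.8009.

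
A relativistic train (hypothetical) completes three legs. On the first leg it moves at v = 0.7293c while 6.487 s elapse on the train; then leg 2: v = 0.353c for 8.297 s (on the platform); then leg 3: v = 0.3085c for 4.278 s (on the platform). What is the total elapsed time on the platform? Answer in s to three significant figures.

Δt = 22.1 s

Leg 1: γ = 1/√(1 − 0.7293²) = 1/√0.4681 = 1.462; Δt_1 = 1.462 × 6.487 = 9.481 s.
Leg 2: 8.297 s is already measured on the platform.
Leg 3: 4.278 s is already measured on the platform.
Total: 9.481 + 8.297 + 4.278 s.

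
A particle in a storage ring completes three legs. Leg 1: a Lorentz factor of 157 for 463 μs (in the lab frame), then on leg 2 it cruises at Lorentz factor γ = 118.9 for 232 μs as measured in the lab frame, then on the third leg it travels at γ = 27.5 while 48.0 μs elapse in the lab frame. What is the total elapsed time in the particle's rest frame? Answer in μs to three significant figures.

Leg 1: γ = 157; τ_1 = 463/157.0 = 2.949 μs.
Leg 2: γ = 118.9; τ_2 = 232/118.9 = 1.951 μs.
Leg 3: γ = 27.5; τ_3 = 48.0/27.50 = 1.745 μs.
Total: 2.949 + 1.951 + 1.745 μs.

τ = 6.65 μs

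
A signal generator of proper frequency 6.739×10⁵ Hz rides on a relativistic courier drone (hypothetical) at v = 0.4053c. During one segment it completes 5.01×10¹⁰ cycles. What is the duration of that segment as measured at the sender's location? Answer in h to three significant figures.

Δt = 22.6 h

γ = 1/√(1 − 0.4053²) = 1/√0.8357 = 1.094
Proper time for N cycles: τ = N/f = 5.01×10¹⁰/(6.739×10⁵) = 7.434×10⁴ s = 20.65 h.
Lab-frame duration Δt = γτ = 1.094 × 20.65 = 22.59 h.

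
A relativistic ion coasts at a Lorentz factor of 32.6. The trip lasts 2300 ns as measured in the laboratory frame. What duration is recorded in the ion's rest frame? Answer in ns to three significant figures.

τ = 70.6 ns

γ = 32.6
The interval measured in the laboratory frame is the dilated one; the clock in the ion's rest frame measures the proper time τ = Δt/γ = 2300/32.60 ns.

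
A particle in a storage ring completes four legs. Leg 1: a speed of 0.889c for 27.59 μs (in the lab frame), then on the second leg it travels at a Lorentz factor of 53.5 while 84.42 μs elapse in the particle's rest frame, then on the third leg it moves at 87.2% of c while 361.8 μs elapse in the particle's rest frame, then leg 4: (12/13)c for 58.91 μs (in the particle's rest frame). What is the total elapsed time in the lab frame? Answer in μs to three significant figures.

Leg 1: 27.59 μs is already measured in the lab frame.
Leg 2: γ = 53.5; Δt_2 = 53.50 × 84.42 = 4516 μs.
Leg 3: β = 0.872; γ = 1/√(1 − 0.872²) = 1/√0.2396 = 2.043; Δt_3 = 2.043 × 361.8 = 739.1 μs.
Leg 4: γ = 1/√(1 − (12/13)²) = 13/5 = 2.600; Δt_4 = 2.600 × 58.91 = 153.2 μs.
Total: 27.59 + 4516 + 739.1 + 153.2 μs.

Δt = 5440 μs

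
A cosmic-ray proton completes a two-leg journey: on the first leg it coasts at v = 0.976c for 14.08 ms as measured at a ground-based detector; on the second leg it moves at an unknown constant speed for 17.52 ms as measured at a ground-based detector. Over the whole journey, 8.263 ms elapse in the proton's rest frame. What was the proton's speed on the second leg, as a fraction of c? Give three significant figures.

Leg 1: γ = 1/√(1 − 0.976²) = 1/√0.04742 = 4.592; τ_1 = 14.08/4.592 = 3.066 ms.
Leg 2: speed unknown; τ_2 = 17.52/γ_2.
Total proper time: 3.066 + τ_2 = 8.263, so τ_2 = 8.263 − 3.066 = 5.197 ms.
γ_2 = 17.52/5.197 = 3.371; β = √(1 − 1/γ²) = √0.9120.

β = 0.955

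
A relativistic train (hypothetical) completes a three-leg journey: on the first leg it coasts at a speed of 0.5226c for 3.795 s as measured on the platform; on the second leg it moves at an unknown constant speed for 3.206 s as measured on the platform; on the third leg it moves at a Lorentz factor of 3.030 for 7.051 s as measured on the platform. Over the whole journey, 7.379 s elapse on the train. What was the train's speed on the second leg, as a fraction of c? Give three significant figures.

Leg 1: γ = 1/√(1 − 0.5226²) = 1/√0.7269 = 1.173; τ_1 = 3.795/1.173 = 3.236 s.
Leg 2: speed unknown; τ_2 = 3.206/γ_2.
Leg 3: γ = 3.030; τ_3 = 7.051/3.030 = 2.327 s.
Total proper time: 3.236 + τ_2 + 2.327 = 7.379, so τ_2 = 7.379 − 5.563 = 1.816 s.
γ_2 = 3.206/1.816 = 1.765; β = √(1 − 1/γ²) = √0.6790.

β = 0.824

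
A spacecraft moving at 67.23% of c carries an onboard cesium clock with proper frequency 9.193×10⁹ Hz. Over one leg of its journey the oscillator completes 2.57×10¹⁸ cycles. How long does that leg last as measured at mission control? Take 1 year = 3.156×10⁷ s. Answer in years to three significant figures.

β = 0.6723; γ = 1/√(1 − 0.6723²) = 1/√0.5480 = 1.351
Proper time for N cycles: τ = N/f = 2.57×10¹⁸/(9.193×10⁹) = 2.796×10⁸ s = 8.858 years.
Lab-frame duration Δt = γτ = 1.351 × 8.858 = 11.97 years.

Δt = 12.0 years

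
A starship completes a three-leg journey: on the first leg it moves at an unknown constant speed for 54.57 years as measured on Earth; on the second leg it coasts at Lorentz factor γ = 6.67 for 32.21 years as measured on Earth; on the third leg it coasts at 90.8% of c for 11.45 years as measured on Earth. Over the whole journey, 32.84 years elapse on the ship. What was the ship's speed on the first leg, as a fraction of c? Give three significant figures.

β = 0.905

Leg 1: speed unknown; τ_1 = 54.57/γ_1.
Leg 2: γ = 6.67; τ_2 = 32.21/6.670 = 4.829 years.
Leg 3: β = 0.908; γ = 1/√(1 − 0.908²) = 1/√0.1755 = 2.387; τ_3 = 11.45/2.387 = 4.797 years.
Total proper time: τ_1 + 4.829 + 4.797 = 32.84, so τ_1 = 32.84 − 9.626 = 23.21 years.
γ_1 = 54.57/23.21 = 2.351; β = √(1 − 1/γ²) = √0.8190.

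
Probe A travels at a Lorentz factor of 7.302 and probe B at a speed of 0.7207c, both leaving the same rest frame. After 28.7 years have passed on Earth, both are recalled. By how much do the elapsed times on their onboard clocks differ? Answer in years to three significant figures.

A: γ = 7.302; τ_A = 28.7/7.302 = 3.930 years.
B: γ = 1/√(1 − 0.7207²) = 1/√0.4806 = 1.442; τ_B = 28.7/1.442 = 19.90 years.

|τ_A − τ_B| = 16.0 years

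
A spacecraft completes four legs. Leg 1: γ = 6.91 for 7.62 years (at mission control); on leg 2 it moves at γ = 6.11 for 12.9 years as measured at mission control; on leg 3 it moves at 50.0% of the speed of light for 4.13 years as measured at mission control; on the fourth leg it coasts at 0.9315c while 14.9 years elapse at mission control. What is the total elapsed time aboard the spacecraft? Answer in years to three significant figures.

Leg 1: γ = 6.91; τ_1 = 7.62/6.910 = 1.103 years.
Leg 2: γ = 6.11; τ_2 = 12.9/6.110 = 2.111 years.
Leg 3: β = 0.500; γ = 1/√(1 − 0.500²) = 1/√0.7500 = 1.155; τ_3 = 4.13/1.155 = 3.577 years.
Leg 4: γ = 1/√(1 − 0.9315²) = 1/√0.1323 = 2.749; τ_4 = 14.9/2.749 = 5.420 years.
Total: 1.103 + 2.111 + 3.577 + 5.420 years.

τ = 12.2 years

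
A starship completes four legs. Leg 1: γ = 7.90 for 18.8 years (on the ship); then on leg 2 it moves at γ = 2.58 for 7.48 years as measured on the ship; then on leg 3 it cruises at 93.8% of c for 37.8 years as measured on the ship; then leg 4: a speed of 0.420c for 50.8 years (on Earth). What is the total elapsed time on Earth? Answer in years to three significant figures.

Δt = 328 years

Leg 1: γ = 7.90; Δt_1 = 7.900 × 18.8 = 148.5 years.
Leg 2: γ = 2.58; Δt_2 = 2.580 × 7.48 = 19.30 years.
Leg 3: β = 0.938; γ = 1/√(1 − 0.938²) = 1/√0.1202 = 2.885; Δt_3 = 2.885 × 37.8 = 109.0 years.
Leg 4: 50.8 years is already measured on Earth.
Total: 148.5 + 19.30 + 109.0 + 50.80 years.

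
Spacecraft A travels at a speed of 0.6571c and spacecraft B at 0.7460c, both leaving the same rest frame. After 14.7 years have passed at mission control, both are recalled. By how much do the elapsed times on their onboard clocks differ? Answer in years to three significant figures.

|τ_A − τ_B| = 1.29 years

A: γ = 1/√(1 − 0.6571²) = 1/√0.5682 = 1.327; τ_A = 14.7/1.327 = 11.08 years.
B: γ = 1/√(1 − 0.7460²) = 1/√0.4435 = 1.502; τ_B = 14.7/1.502 = 9.789 years.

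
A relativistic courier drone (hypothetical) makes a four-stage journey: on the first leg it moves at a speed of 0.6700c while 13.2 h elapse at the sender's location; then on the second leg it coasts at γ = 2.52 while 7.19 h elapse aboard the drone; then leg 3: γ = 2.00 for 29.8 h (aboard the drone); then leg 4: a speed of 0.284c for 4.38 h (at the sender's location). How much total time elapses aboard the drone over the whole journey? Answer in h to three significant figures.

Leg 1: γ = 1/√(1 − 0.6700²) = 1/√0.5511 = 1.347; τ_1 = 13.2/1.347 = 9.799 h.
Leg 2: 7.19 h is already measured aboard the drone.
Leg 3: 29.8 h is already measured aboard the drone.
Leg 4: γ = 1/√(1 − 0.284²) = 1/√0.9193 = 1.043; τ_4 = 4.38/1.043 = 4.200 h.
Total: 9.799 + 7.190 + 29.80 + 4.200 h.

τ = 51.0 h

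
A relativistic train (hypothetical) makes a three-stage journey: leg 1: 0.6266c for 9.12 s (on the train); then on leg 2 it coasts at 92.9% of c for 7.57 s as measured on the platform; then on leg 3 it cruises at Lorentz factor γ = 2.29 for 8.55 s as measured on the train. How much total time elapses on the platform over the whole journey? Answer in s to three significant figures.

Leg 1: γ = 1/√(1 − 0.6266²) = 1/√0.6074 = 1.283; Δt_1 = 1.283 × 9.12 = 11.70 s.
Leg 2: 7.57 s is already measured on the platform.
Leg 3: γ = 2.29; Δt_3 = 2.290 × 8.55 = 19.58 s.
Total: 11.70 + 7.570 + 19.58 s.

Δt = 38.9 s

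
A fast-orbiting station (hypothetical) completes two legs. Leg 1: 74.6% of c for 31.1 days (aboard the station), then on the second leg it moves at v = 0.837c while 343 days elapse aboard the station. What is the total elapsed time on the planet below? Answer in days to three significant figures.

Leg 1: β = 0.746; γ = 1/√(1 − 0.746²) = 1/√0.4435 = 1.502; Δt_1 = 1.502 × 31.1 = 46.70 days.
Leg 2: γ = 1/√(1 − 0.837²) = 1/√0.2994 = 1.827; Δt_2 = 1.827 × 343 = 626.8 days.
Total: 46.70 + 626.8 days.

Δt = 674 days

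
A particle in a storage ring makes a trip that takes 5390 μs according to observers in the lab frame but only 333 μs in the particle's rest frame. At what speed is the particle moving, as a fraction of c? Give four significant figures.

The proper time is measured in the particle's rest frame (both events occur at the particle's location); Δt is measured in the lab frame. γ = Δt/τ = 5390/333 = 16.19.
β = √(1 − 1/γ²) = √(1 − 0.003817) = √0.9962

v = 0.9981c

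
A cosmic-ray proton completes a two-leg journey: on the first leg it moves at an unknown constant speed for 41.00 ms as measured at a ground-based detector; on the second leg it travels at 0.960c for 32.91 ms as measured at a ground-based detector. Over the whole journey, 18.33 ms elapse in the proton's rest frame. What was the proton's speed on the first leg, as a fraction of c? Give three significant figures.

β = 0.975

Leg 1: speed unknown; τ_1 = 41.00/γ_1.
Leg 2: γ = 1/√(1 − 0.960²) = 25/7 ≈ 3.571; τ_2 = 32.91/3.571 = 9.215 ms.
Total proper time: τ_1 + 9.215 = 18.33, so τ_1 = 18.33 − 9.215 = 9.115 ms.
γ_1 = 41.00/9.115 = 4.498; β = √(1 − 1/γ²) = √0.9506.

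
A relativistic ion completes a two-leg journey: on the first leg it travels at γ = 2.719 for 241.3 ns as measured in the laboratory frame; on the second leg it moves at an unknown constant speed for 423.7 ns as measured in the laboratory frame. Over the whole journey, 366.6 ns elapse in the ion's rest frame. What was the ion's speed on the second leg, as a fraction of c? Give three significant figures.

β = 0.755

Leg 1: γ = 2.719; τ_1 = 241.3/2.719 = 88.75 ns.
Leg 2: speed unknown; τ_2 = 423.7/γ_2.
Total proper time: 88.75 + τ_2 = 366.6, so τ_2 = 366.6 − 88.75 = 277.9 ns.
γ_2 = 423.7/277.9 = 1.525; β = √(1 − 1/γ²) = √0.5700.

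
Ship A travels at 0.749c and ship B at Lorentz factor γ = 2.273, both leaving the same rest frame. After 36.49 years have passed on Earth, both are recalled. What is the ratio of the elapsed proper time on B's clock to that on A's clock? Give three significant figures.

τ_B/τ_A = 0.664

A: γ = 1/√(1 − 0.749²) = 1/√0.4390 = 1.509. B: γ = 2.273.
τ_A/τ_B = γ_B/γ_A = 2.273/1.509 = 1.506, so τ_B/τ_A = 0.6640.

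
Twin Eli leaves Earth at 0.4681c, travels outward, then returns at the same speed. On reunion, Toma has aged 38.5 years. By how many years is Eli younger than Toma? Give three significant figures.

Δt − τ = 4.48 years

γ = 1/√(1 − 0.4681²) = 1/√0.7809 = 1.132
Eli's elapsed proper time: τ = 38.5/1.132 = 34.02 years.
Age gap = Δt − τ = 38.5 − 34.02 years.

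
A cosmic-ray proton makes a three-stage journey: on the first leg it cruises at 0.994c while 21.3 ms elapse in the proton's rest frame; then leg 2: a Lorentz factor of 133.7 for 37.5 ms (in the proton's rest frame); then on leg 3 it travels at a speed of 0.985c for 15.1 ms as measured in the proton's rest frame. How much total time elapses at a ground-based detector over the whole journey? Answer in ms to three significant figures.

Leg 1: γ = 1/√(1 − 0.994²) = 1/√0.01196 = 9.142; Δt_1 = 9.142 × 21.3 = 194.7 ms.
Leg 2: γ = 133.7; Δt_2 = 133.7 × 37.5 = 5014 ms.
Leg 3: γ = 1/√(1 − 0.985²) = 1/√0.02977 = 5.795; Δt_3 = 5.795 × 15.1 = 87.51 ms.
Total: 194.7 + 5014 + 87.51 ms.

Δt = 5300 ms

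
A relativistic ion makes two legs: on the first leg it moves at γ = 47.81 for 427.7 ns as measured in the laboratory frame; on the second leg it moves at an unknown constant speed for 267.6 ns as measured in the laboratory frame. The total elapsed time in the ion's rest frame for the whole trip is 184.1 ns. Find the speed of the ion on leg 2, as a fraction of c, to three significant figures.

β = 0.756

Leg 1: γ = 47.81; τ_1 = 427.7/47.81 = 8.946 ns.
Leg 2: speed unknown; τ_2 = 267.6/γ_2.
Total proper time: 8.946 + τ_2 = 184.1, so τ_2 = 184.1 − 8.946 = 175.2 ns.
γ_2 = 267.6/175.2 = 1.528; β = √(1 − 1/γ²) = √0.5716.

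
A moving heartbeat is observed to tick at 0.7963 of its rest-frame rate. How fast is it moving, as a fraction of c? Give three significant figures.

β = 0.605

Rate ratio = 1/γ, so γ = 1/0.7963 = 1.256.
β = √(1 − 1/γ²) = √(1 − 0.7963²) = √0.3659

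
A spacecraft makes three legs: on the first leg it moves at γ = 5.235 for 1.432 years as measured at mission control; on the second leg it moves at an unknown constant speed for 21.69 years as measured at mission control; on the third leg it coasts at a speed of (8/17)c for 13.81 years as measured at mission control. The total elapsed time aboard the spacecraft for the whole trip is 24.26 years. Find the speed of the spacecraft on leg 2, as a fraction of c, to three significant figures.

Leg 1: γ = 5.235; τ_1 = 1.432/5.235 = 0.2735 years.
Leg 2: speed unknown; τ_2 = 21.69/γ_2.
Leg 3: γ = 1/√(1 − (8/17)²) = 17/15 ≈ 1.133; τ_3 = 13.81/1.133 = 12.19 years.
Total proper time: 0.2735 + τ_2 + 12.19 = 24.26, so τ_2 = 24.26 − 12.46 = 11.80 years.
γ_2 = 21.69/11.80 = 1.838; β = √(1 − 1/γ²) = √0.7040.

β = 0.839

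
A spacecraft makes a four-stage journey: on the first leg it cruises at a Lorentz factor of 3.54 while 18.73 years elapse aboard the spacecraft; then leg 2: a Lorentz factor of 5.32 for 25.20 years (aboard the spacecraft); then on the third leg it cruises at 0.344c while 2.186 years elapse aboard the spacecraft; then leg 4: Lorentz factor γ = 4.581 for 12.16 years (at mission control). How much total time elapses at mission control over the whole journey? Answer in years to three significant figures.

Leg 1: γ = 3.54; Δt_1 = 3.540 × 18.73 = 66.30 years.
Leg 2: γ = 5.32; Δt_2 = 5.320 × 25.20 = 134.1 years.
Leg 3: γ = 1/√(1 − 0.344²) = 1/√0.8817 = 1.065; Δt_3 = 1.065 × 2.186 = 2.328 years.
Leg 4: 12.16 years is already measured at mission control.
Total: 66.30 + 134.1 + 2.328 + 12.16 years.

Δt = 215 years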